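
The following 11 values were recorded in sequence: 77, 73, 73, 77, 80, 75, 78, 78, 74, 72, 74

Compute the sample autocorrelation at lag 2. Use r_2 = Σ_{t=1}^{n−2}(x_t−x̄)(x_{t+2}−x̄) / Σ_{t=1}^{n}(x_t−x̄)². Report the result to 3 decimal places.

-0.300

Mean x̄ = (77 + 73 + 73 + 77 + 80 + 75 + 78 + 78 + 74 + 72 + 74)/11 = 75.5455
Numerator Σ_{t=1}^{9}(x_t−x̄)(x_{t+2}−x̄) = -20.0496
Denominator Σ(x_t−x̄)² = 66.7273
r_2 = -20.0496 / 66.7273 = -0.300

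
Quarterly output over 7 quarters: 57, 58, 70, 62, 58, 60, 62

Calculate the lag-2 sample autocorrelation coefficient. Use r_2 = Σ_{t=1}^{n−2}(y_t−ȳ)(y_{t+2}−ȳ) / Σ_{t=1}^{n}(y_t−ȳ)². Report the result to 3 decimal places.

-0.593

Mean ȳ = (57 + 58 + 70 + 62 + 58 + 60 + 62)/7 = 61.0000
Deviations from mean: -4.0000, -3.0000, 9.0000, 1.0000, -3.0000, -1.0000, 1.0000
Numerator Σ_{t=1}^{5}(y_t−ȳ)(y_{t+2}−ȳ) = -70.0000
Denominator Σ(y_t−ȳ)² = 118.0000
r_2 = -70.0000 / 118.0000 = -0.593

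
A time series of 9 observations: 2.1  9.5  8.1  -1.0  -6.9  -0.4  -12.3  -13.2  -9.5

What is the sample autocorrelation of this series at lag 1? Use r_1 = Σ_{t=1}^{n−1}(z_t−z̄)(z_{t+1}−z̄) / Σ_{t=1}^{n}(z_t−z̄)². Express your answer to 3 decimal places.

0.607

Mean z̄ = (2.1 + 9.5 + 8.1 − 1.0 − 6.9 − 0.4 − 12.3 − 13.2 − 9.5)/9 = -2.6222
Numerator Σ_{t=1}^{8}(z_t−z̄)(z_{t+1}−z̄) = 341.7840
Denominator Σ(z_t−z̄)² = 562.9356
r_1 = 341.7840 / 562.9356 = 0.607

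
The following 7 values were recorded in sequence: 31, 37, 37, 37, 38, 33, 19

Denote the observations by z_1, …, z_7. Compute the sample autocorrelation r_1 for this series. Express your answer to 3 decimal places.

0.152

Mean z̄ = (31 + 37 + 37 + 37 + 38 + 33 + 19)/7 = 33.1429
Deviations from mean: -2.1429, 3.8571, 3.8571, 3.8571, 4.8571, -0.1429, -14.1429
Numerator Σ_{t=1}^{6}(z_t−z̄)(z_{t+1}−z̄) = 41.5510
Denominator Σ(z_t−z̄)² = 272.8571
r_1 = 41.5510 / 272.8571 = 0.152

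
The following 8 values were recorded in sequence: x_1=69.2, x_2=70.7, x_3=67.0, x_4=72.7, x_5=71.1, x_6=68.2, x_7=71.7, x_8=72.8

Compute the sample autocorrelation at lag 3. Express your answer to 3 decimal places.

0.306

Mean x̄ = (69.2 + 70.7 + 67.0 + 72.7 + 71.1 + 68.2 + 71.7 + 72.8)/8 = 70.4250
Deviations from mean: -1.2250, 0.2750, -3.4250, 2.2750, 0.6750, -2.2250, 1.2750, 2.3750
Numerator Σ_{t=1}^{5}(x_t−x̄)(x_{t+3}−x̄) = 9.5231
Denominator Σ(x_t−x̄)² = 31.1550
r_3 = 9.5231 / 31.1550 = 0.306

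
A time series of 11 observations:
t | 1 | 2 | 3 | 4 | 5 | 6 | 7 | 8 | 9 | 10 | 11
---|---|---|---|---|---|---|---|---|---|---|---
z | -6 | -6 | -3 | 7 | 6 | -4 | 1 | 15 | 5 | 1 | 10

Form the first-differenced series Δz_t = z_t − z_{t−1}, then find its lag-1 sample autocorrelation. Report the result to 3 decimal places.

-0.166

First differences Δz: 0, 3, 10, -1, -10, 5, 14, -10, -4, 9
Mean of differences = 1.6000
Numerator Σ(Δz_t−Δz̄)(Δz_{t+1}−Δz̄) = -99.7600
Denominator Σ(Δz_t−Δz̄)² = 602.4000
r_1(Δz) = -99.7600 / 602.4000 = -0.166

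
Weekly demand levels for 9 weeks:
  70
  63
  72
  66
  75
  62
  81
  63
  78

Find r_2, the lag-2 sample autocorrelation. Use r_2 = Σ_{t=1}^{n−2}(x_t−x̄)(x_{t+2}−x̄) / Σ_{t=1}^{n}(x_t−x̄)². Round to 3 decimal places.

0.686

Mean x̄ = (70 + 63 + 72 + 66 + 75 + 62 + 81 + 63 + 78)/9 = 70.0000
Σ(x_t−x̄)(x_{t+2}−x̄) = (0.0000) + (28.0000) + (10.0000) + (32.0000) + (55.0000) + (56.0000) + (88.0000) = 269.0000
Denominator Σ(x_t−x̄)² = 392.0000
r_2 = 269.0000 / 392.0000 = 0.686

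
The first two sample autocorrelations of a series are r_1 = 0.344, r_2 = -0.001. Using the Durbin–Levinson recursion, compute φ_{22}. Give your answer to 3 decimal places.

φ_{22} = (r_2 − r_1²) / (1 − r_1²)
r_1² = (0.344)² = 0.118336
Numerator = -0.001 − 0.1183 = -0.1193; denominator = 1 − 0.1183 = 0.8817
φ_{22} = -0.1193 / 0.8817 = -0.135

-0.135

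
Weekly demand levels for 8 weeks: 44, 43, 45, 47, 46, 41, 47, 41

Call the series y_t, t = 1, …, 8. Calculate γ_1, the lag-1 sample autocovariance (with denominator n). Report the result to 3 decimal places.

-2.164

Mean ȳ = (44 + 43 + 45 + 47 + 46 + 41 + 47 + 41)/8 = 44.2500
Σ_{t=1}^{7}(y_t−ȳ)(y_{t+1}−ȳ) = -17.3125
γ_1 = -17.3125 / 8 = -2.164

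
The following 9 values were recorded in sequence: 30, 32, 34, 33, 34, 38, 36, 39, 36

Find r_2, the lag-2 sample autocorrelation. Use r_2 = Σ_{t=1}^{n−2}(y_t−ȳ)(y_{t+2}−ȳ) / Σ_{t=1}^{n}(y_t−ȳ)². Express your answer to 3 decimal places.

0.269

Mean ȳ = (30 + 32 + 34 + 33 + 34 + 38 + 36 + 39 + 36)/9 = 34.6667
Σ(y_t−ȳ)(y_{t+2}−ȳ) = (3.1111) + (4.4444) + (0.4444) + (-5.5556) + (-0.8889) + (14.4444) + (1.7778) = 17.7778
Denominator Σ(y_t−ȳ)² = 66.0000
r_2 = 17.7778 / 66.0000 = 0.269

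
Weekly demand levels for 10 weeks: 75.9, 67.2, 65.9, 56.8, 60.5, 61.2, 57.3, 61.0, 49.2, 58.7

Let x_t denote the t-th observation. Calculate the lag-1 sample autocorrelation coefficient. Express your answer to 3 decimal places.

0.291

Mean x̄ = (75.9 + 67.2 + 65.9 + 56.8 + 60.5 + 61.2 + 57.3 + 61.0 + 49.2 + 58.7)/10 = 61.3700
Numerator Σ_{t=1}^{9}(x_t−x̄)(x_{t+1}−x̄) = 133.7361
Denominator Σ(x_t−x̄)² = 459.2410
r_1 = 133.7361 / 459.2410 = 0.291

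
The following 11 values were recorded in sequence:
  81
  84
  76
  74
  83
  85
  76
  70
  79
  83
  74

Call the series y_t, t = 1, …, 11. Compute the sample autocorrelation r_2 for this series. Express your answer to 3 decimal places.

Mean ȳ = (81 + 84 + 76 + 74 + 83 + 85 + 76 + 70 + 79 + 83 + 74)/11 = 78.6364
Numerator Σ_{t=1}^{9}(y_t−ȳ)(y_{t+2}−ȳ) = -178.9008
Denominator Σ(y_t−ȳ)² = 244.5455
r_2 = -178.9008 / 244.5455 = -0.732

-0.732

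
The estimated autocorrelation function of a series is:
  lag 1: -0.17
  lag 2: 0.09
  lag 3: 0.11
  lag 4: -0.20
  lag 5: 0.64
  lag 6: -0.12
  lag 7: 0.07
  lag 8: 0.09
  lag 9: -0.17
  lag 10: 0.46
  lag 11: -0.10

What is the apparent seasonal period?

5

The largest autocorrelation is r_5 = 0.64, with a weaker echo at lag 10 (0.46); the remaining lags stay at or below 0.11.
The dominant spike at lag 5 indicates a seasonal period of 5.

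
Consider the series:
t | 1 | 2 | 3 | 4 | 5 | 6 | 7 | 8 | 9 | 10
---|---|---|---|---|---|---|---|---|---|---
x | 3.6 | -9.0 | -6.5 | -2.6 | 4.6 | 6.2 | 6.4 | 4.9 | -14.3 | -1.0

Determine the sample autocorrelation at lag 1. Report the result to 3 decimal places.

0.142

Mean x̄ = (3.6 − 9.0 − 6.5 − 2.6 + 4.6 + 6.2 + 6.4 + 4.9 − 14.3 − 1.0)/10 = -0.7700
Numerator Σ_{t=1}^{9}(x_t−x̄)(x_{t+1}−x̄) = 66.3061
Denominator Σ(x_t−x̄)² = 467.1010
r_1 = 66.3061 / 467.1010 = 0.142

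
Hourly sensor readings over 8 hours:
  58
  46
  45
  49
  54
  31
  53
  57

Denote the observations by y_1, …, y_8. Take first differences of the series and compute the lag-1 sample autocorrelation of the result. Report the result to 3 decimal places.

First differences Δy: -12, -1, 4, 5, -23, 22, 4
Mean of differences = -0.1429
Numerator Σ(Δy_t−Δȳ)(Δy_{t+1}−Δȳ) = -504.0204
Denominator Σ(Δy_t−Δȳ)² = 1214.8571
r_1(Δy) = -504.0204 / 1214.8571 = -0.415

-0.415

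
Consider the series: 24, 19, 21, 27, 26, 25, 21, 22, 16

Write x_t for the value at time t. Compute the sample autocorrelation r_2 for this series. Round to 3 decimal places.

Mean x̄ = (24 + 19 + 21 + 27 + 26 + 25 + 21 + 22 + 16)/9 = 22.3333
Σ(x_t−x̄)(x_{t+2}−x̄) = (-2.2222) + (-15.5556) + (-4.8889) + (12.4444) + (-4.8889) + (-0.8889) + (8.4444) = -7.5556
Denominator Σ(x_t−x̄)² = 100.0000
r_2 = -7.5556 / 100.0000 = -0.076

-0.076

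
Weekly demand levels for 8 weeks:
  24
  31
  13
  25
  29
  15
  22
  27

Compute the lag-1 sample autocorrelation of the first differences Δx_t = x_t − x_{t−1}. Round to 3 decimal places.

First differences Δx: 7, -18, 12, 4, -14, 7, 5
Mean of differences = 0.4286
Numerator Σ(Δx_t−Δx̄)(Δx_{t+1}−Δx̄) = -409.3265
Denominator Σ(Δx_t−Δx̄)² = 801.7143
r_1(Δx) = -409.3265 / 801.7143 = -0.511

-0.511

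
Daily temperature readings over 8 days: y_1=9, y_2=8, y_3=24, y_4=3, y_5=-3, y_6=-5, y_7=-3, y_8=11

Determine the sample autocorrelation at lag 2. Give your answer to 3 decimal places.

Mean ȳ = (9 + 8 + 24 + 3 − 3 − 5 − 3 + 11)/8 = 5.5000
Deviations from mean: 3.5000, 2.5000, 18.5000, -2.5000, -8.5000, -10.5000, -8.5000, 5.5000
Numerator Σ_{t=1}^{6}(y_t−ȳ)(y_{t+2}−ȳ) = -58.0000
Denominator Σ(y_t−ȳ)² = 652.0000
r_2 = -58.0000 / 652.0000 = -0.089

-0.089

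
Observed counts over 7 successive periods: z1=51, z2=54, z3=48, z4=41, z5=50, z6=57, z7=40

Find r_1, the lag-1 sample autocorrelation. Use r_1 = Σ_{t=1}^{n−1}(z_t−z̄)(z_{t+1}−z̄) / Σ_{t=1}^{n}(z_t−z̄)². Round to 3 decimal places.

Mean z̄ = (51 + 54 + 48 + 41 + 50 + 57 + 40)/7 = 48.7143
Deviations from mean: 2.2857, 5.2857, -0.7143, -7.7143, 1.2857, 8.2857, -8.7143
Numerator Σ_{t=1}^{6}(z_t−z̄)(z_{t+1}−z̄) = -57.6531
Denominator Σ(z_t−z̄)² = 239.4286
r_1 = -57.6531 / 239.4286 = -0.241

-0.241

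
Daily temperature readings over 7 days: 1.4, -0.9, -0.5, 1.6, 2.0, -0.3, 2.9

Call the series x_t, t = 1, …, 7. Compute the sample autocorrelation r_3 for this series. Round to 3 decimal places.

0.116

Mean x̄ = (1.4 − 0.9 − 0.5 + 1.6 + 2.0 − 0.3 + 2.9)/7 = 0.8857
Deviations from mean: 0.5143, -1.7857, -1.3857, 0.7143, 1.1143, -1.1857, 2.0143
Σ(x_t−x̄)(x_{t+3}−x̄) = (0.3673) + (-1.9898) + (1.6431) + (1.4388) = 1.4594
Denominator Σ(x_t−x̄)² = 12.5886
r_3 = 1.4594 / 12.5886 = 0.116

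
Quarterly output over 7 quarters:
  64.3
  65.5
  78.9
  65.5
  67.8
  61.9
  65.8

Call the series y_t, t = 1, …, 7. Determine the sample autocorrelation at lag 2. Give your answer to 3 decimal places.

-0.082

Mean ȳ = (64.3 + 65.5 + 78.9 + 65.5 + 67.8 + 61.9 + 65.8)/7 = 67.1000
Σ(y_t−ȳ)(y_{t+2}−ȳ) = (-33.0400) + (2.5600) + (8.2600) + (8.3200) + (-0.9100) = -14.8100
Denominator Σ(y_t−ȳ)² = 181.4200
r_2 = -14.8100 / 181.4200 = -0.082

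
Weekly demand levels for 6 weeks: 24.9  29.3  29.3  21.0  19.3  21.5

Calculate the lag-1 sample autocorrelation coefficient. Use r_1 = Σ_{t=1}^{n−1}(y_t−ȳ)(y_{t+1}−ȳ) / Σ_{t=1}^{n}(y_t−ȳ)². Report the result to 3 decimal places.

0.448

Mean ȳ = (24.9 + 29.3 + 29.3 + 21.0 + 19.3 + 21.5)/6 = 24.2167
Deviations from mean: 0.6833, 5.0833, 5.0833, -3.2167, -4.9167, -2.7167
Σ(y_t−ȳ)(y_{t+1}−ȳ) = (3.4736) + (25.8403) + (-16.3514) + (15.8153) + (13.3569) = 42.1347
Denominator Σ(y_t−ȳ)² = 94.0483
r_1 = 42.1347 / 94.0483 = 0.448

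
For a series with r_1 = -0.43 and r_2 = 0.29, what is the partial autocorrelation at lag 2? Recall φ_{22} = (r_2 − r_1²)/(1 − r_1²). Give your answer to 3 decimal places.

0.129

φ_{22} = (r_2 − r_1²) / (1 − r_1²)
r_1² = (-0.43)² = 0.1849
Numerator = 0.29 − 0.1849 = 0.1051; denominator = 1 − 0.1849 = 0.8151
φ_{22} = 0.1051 / 0.8151 = 0.129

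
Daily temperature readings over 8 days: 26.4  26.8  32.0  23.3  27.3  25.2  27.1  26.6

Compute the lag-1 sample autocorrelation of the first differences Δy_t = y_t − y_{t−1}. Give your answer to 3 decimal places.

-0.718

First differences Δy: 0.4, 5.2, -8.7, 4.0, -2.1, 1.9, -0.5
Mean of differences = 0.0286
Numerator Σ(Δy_t−Δȳ)(Δy_{t+1}−Δȳ) = -91.3094
Denominator Σ(Δy_t−Δȳ)² = 127.1543
r_1(Δy) = -91.3094 / 127.1543 = -0.718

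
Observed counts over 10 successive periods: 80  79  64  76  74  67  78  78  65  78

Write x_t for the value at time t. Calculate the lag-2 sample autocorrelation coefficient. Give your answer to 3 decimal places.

Mean x̄ = (80 + 79 + 64 + 76 + 74 + 67 + 78 + 78 + 65 + 78)/10 = 73.9000
Numerator Σ_{t=1}^{8}(x_t−x̄)(x_{t+2}−x̄) = -112.7200
Denominator Σ(x_t−x̄)² = 342.9000
r_2 = -112.7200 / 342.9000 = -0.329

-0.329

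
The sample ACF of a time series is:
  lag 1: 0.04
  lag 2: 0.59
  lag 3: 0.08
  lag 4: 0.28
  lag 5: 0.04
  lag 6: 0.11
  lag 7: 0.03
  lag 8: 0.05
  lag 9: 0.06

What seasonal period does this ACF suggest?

The largest autocorrelation is r_2 = 0.59, with a weaker echo at lag 4 (0.28); the remaining lags stay at or below 0.11.
The dominant spike at lag 2 indicates a seasonal period of 2.

2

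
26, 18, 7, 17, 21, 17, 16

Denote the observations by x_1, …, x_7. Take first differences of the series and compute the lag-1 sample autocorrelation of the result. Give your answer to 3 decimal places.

First differences Δx: -8, -11, 10, 4, -4, -1
Mean of differences = -1.6667
Numerator Σ(Δx_t−Δx̄)(Δx_{t+1}−Δx̄) = 1.5556
Denominator Σ(Δx_t−Δx̄)² = 301.3333
r_1(Δx) = 1.5556 / 301.3333 = 0.005

0.005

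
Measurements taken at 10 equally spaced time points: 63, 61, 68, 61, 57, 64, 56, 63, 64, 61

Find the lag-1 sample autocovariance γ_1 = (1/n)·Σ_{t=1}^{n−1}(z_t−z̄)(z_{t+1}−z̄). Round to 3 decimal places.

Mean z̄ = (63 + 61 + 68 + 61 + 57 + 64 + 56 + 63 + 64 + 61)/10 = 61.8000
Σ_{t=1}^{9}(z_t−z̄)(z_{t+1}−z̄) = -36.4400
γ_1 = -36.4400 / 10 = -3.644

-3.644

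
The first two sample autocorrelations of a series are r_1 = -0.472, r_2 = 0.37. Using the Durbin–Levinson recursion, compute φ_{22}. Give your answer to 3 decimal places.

φ_{22} = (r_2 − r_1²) / (1 − r_1²)
r_1² = (-0.472)² = 0.222784
Numerator = 0.37 − 0.2228 = 0.1472; denominator = 1 − 0.2228 = 0.7772
φ_{22} = 0.1472 / 0.7772 = 0.189

0.189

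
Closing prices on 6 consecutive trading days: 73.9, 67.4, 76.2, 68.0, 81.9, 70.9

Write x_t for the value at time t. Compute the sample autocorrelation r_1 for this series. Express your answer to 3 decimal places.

-0.677

Mean x̄ = (73.9 + 67.4 + 76.2 + 68.0 + 81.9 + 70.9)/6 = 73.0500
Deviations from mean: 0.8500, -5.6500, 3.1500, -5.0500, 8.8500, -2.1500
Σ(x_t−x̄)(x_{t+1}−x̄) = (-4.8025) + (-17.7975) + (-15.9075) + (-44.6925) + (-19.0275) = -102.2275
Denominator Σ(x_t−x̄)² = 151.0150
r_1 = -102.2275 / 151.0150 = -0.677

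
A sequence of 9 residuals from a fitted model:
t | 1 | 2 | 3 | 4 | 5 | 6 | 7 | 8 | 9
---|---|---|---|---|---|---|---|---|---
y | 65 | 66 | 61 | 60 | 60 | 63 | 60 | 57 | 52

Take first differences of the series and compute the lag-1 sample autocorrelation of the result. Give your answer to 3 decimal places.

First differences Δy: 1, -5, -1, 0, 3, -3, -3, -5
Mean of differences = -1.6250
Numerator Σ(Δy_t−Δȳ)(Δy_{t+1}−Δȳ) = -2.2656
Denominator Σ(Δy_t−Δȳ)² = 57.8750
r_1(Δy) = -2.2656 / 57.8750 = -0.039

-0.039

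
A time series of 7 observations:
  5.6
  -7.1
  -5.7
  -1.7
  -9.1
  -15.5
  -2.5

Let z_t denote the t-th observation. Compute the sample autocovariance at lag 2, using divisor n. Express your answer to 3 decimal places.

Mean z̄ = (5.6 − 7.1 − 5.7 − 1.7 − 9.1 − 15.5 − 2.5)/7 = -5.1429
Deviations: 10.7429, -1.9571, -0.5571, 3.4429, -3.9571, -10.3571, 2.6429
Σ_{t=1}^{5}(z_t−z̄)(z_{t+2}−z̄) = -56.6351
γ_2 = -56.6351 / 7 = -8.091

-8.091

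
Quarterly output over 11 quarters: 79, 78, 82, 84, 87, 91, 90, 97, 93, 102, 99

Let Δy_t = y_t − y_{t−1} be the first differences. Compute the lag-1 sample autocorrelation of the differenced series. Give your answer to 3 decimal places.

-0.815

First differences Δy: -1, 4, 2, 3, 4, -1, 7, -4, 9, -3
Mean of differences = 2.0000
Numerator Σ(Δy_t−Δȳ)(Δy_{t+1}−Δȳ) = -132.0000
Denominator Σ(Δy_t−Δȳ)² = 162.0000
r_1(Δy) = -132.0000 / 162.0000 = -0.815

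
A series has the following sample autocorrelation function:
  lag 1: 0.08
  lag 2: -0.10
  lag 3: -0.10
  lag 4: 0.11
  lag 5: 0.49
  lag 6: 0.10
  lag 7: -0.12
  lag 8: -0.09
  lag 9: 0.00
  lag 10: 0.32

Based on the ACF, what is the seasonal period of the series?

The largest autocorrelation is r_5 = 0.49, with a weaker echo at lag 10 (0.32); the remaining lags stay at or below 0.11.
The dominant spike at lag 5 indicates a seasonal period of 5.

5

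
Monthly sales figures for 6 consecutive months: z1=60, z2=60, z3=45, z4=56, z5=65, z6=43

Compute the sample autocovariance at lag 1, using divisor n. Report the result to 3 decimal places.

-24.005

Mean z̄ = (60 + 60 + 45 + 56 + 65 + 43)/6 = 54.8333
Deviations: 5.1667, 5.1667, -9.8333, 1.1667, 10.1667, -11.8333
Σ_{t=1}^{5}(z_t−z̄)(z_{t+1}−z̄) = -144.0278
γ_1 = -144.0278 / 6 = -24.005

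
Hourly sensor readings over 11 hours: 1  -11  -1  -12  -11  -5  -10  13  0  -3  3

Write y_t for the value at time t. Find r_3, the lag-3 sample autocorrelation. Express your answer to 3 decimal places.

Mean ȳ = (1 − 11 − 1 − 12 − 11 − 5 − 10 + 13 + 0 − 3 + 3)/11 = -3.2727
Numerator Σ_{t=1}^{8}(y_t−ȳ)(y_{t+3}−ȳ) = 46.0496
Denominator Σ(y_t−ȳ)² = 582.1818
r_3 = 46.0496 / 582.1818 = 0.079

0.079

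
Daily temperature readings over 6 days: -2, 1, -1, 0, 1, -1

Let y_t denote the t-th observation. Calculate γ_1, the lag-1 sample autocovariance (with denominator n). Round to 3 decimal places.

Mean ȳ = (-2 + 1 − 1 + 0 + 1 − 1)/6 = -0.3333
Σ_{t=1}^{5}(y_t−ȳ)(y_{t+1}−ȳ) = -3.7778
γ_1 = -3.7778 / 6 = -0.630

-0.630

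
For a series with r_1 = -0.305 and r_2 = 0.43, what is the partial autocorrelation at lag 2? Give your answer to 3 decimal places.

0.372

φ_{22} = (r_2 − r_1²) / (1 − r_1²)
r_1² = (-0.305)² = 0.093025
Numerator = 0.43 − 0.0930 = 0.3370; denominator = 1 − 0.0930 = 0.9070
φ_{22} = 0.3370 / 0.9070 = 0.372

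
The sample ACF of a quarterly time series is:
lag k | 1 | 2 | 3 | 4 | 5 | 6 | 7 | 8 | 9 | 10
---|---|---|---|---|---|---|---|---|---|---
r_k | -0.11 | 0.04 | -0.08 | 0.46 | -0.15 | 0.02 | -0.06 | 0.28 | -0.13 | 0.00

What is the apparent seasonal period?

The largest autocorrelation is r_4 = 0.46, with a weaker echo at lag 8 (0.28); the remaining lags stay at or below 0.04.
The dominant spike at lag 4 indicates a seasonal period of 4.

4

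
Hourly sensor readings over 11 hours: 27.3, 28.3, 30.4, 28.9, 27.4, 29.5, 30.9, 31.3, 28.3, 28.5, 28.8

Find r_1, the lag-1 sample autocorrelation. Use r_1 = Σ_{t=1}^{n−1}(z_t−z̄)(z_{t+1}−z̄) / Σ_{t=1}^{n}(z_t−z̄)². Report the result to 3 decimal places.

Mean z̄ = (27.3 + 28.3 + 30.4 + 28.9 + 27.4 + 29.5 + 30.9 + 31.3 + 28.3 + 28.5 + 28.8)/11 = 29.0545
Numerator Σ_{t=1}^{10}(z_t−z̄)(z_{t+1}−z̄) = 3.4507
Denominator Σ(z_t−z̄)² = 17.8073
r_1 = 3.4507 / 17.8073 = 0.194

0.194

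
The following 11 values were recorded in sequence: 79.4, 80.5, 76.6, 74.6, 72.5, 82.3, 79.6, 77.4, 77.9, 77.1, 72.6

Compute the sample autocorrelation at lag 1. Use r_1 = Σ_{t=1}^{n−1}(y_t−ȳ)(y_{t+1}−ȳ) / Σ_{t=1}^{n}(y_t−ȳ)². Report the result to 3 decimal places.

0.080

Mean ȳ = (79.4 + 80.5 + 76.6 + 74.6 + 72.5 + 82.3 + 79.6 + 77.4 + 77.9 + 77.1 + 72.6)/11 = 77.3182
Numerator Σ_{t=1}^{10}(y_t−ȳ)(y_{t+1}−ȳ) = 7.8888
Denominator Σ(y_t−ȳ)² = 98.2564
r_1 = 7.8888 / 98.2564 = 0.080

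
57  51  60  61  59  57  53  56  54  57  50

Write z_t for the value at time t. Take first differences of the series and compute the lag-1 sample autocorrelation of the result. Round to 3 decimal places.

-0.367

First differences Δz: -6, 9, 1, -2, -2, -4, 3, -2, 3, -7
Mean of differences = -0.7000
Numerator Σ(Δz_t−Δz̄)(Δz_{t+1}−Δz̄) = -76.2900
Denominator Σ(Δz_t−Δz̄)² = 208.1000
r_1(Δz) = -76.2900 / 208.1000 = -0.367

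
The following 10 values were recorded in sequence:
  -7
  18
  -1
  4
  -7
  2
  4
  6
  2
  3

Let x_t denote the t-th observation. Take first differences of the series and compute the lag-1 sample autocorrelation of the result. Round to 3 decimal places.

First differences Δx: 25, -19, 5, -11, 9, 2, 2, -4, 1
Mean of differences = 1.1111
Numerator Σ(Δx_t−Δx̄)(Δx_{t+1}−Δx̄) = -697.4568
Denominator Σ(Δx_t−Δx̄)² = 1226.8889
r_1(Δx) = -697.4568 / 1226.8889 = -0.568

-0.568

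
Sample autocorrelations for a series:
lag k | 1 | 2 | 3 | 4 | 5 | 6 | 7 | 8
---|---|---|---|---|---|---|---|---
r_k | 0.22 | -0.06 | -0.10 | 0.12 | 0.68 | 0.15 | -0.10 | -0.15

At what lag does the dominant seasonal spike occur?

The largest autocorrelation is r_5 = 0.68; the remaining lags stay at or below 0.22.
The dominant spike at lag 5 indicates a seasonal period of 5.

5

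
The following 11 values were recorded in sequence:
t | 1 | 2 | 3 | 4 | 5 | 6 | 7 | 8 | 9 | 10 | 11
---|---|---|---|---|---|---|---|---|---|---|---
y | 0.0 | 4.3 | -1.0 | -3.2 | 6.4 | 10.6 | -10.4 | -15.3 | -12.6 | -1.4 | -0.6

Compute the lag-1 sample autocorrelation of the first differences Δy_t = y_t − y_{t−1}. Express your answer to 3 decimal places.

First differences Δy: 4.3, -5.3, -2.2, 9.6, 4.2, -21.0, -4.9, 2.7, 11.2, 0.8
Mean of differences = -0.0600
Numerator Σ(Δy_t−Δȳ)(Δy_{t+1}−Δȳ) = 48.3944
Denominator Σ(Δy_t−Δȳ)² = 759.5640
r_1(Δy) = 48.3944 / 759.5640 = 0.064

0.064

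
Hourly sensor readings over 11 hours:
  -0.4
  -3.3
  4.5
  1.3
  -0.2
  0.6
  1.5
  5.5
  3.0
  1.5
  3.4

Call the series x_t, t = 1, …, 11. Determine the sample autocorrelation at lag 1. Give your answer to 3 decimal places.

Mean x̄ = (-0.4 − 3.3 + 4.5 + 1.3 − 0.2 + 0.6 + 1.5 + 5.5 + 3.0 + 1.5 + 3.4)/11 = 1.5818
Numerator Σ_{t=1}^{10}(x_t−x̄)(x_{t+1}−x̄) = 1.9097
Denominator Σ(x_t−x̄)² = 61.1764
r_1 = 1.9097 / 61.1764 = 0.031

0.031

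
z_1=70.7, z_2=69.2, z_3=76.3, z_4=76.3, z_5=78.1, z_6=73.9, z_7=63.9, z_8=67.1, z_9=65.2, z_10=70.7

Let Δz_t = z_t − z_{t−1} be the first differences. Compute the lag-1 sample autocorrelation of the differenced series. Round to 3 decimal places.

-0.114

First differences Δz: -1.5, 7.1, 0.0, 1.8, -4.2, -10.0, 3.2, -1.9, 5.5
Mean of differences = 0.0000
Numerator Σ(Δz_t−Δz̄)(Δz_{t+1}−Δz̄) = -24.7400
Denominator Σ(Δz_t−Δz̄)² = 217.6400
r_1(Δz) = -24.7400 / 217.6400 = -0.114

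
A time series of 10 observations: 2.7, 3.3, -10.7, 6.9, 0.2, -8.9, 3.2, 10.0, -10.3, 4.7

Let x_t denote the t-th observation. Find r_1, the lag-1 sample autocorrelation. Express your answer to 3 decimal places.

Mean x̄ = (2.7 + 3.3 − 10.7 + 6.9 + 0.2 − 8.9 + 3.2 + 10.0 − 10.3 + 4.7)/10 = 0.1100
Numerator Σ_{t=1}^{9}(x_t−x̄)(x_{t+1}−x̄) = -247.8391
Denominator Σ(x_t−x̄)² = 497.8290
r_1 = -247.8391 / 497.8290 = -0.498

-0.498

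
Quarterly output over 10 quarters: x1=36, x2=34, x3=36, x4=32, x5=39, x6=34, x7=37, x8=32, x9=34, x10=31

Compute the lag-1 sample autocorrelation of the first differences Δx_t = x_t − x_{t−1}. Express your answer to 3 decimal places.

First differences Δx: -2, 2, -4, 7, -5, 3, -5, 2, -3
Mean of differences = -0.5556
Numerator Σ(Δx_t−Δx̄)(Δx_{t+1}−Δx̄) = -121.3086
Denominator Σ(Δx_t−Δx̄)² = 142.2222
r_1(Δx) = -121.3086 / 142.2222 = -0.853

-0.853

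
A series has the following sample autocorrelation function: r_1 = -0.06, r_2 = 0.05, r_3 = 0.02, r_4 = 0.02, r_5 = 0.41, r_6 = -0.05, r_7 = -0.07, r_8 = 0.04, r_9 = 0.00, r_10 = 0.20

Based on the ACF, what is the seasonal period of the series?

5

The largest autocorrelation is r_5 = 0.41, with a weaker echo at lag 10 (0.20); the remaining lags stay at or below 0.05.
The dominant spike at lag 5 indicates a seasonal period of 5.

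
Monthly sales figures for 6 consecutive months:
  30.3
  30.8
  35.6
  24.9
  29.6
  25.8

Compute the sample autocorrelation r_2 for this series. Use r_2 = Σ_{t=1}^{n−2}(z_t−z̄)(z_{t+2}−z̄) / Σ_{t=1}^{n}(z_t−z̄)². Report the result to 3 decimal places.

0.222

Mean z̄ = (30.3 + 30.8 + 35.6 + 24.9 + 29.6 + 25.8)/6 = 29.5000
Σ(z_t−z̄)(z_{t+2}−z̄) = (4.8800) + (-5.9800) + (0.6100) + (17.0200) = 16.5300
Denominator Σ(z_t−z̄)² = 74.4000
r_2 = 16.5300 / 74.4000 = 0.222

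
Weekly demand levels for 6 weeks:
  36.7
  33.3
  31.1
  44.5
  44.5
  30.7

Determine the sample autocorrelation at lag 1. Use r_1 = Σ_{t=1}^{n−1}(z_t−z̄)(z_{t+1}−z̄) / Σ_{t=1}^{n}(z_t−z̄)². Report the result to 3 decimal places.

Mean z̄ = (36.7 + 33.3 + 31.1 + 44.5 + 44.5 + 30.7)/6 = 36.8000
Deviations from mean: -0.1000, -3.5000, -5.7000, 7.7000, 7.7000, -6.1000
Σ(z_t−z̄)(z_{t+1}−z̄) = (0.3500) + (19.9500) + (-43.8900) + (59.2900) + (-46.9700) = -11.2700
Denominator Σ(z_t−z̄)² = 200.5400
r_1 = -11.2700 / 200.5400 = -0.056

-0.056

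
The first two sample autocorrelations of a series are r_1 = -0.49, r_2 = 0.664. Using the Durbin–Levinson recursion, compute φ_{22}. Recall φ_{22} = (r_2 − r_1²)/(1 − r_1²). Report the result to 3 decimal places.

φ_{22} = (r_2 − r_1²) / (1 − r_1²)
r_1² = (-0.49)² = 0.2401
Numerator = 0.664 − 0.2401 = 0.4239; denominator = 1 − 0.2401 = 0.7599
φ_{22} = 0.4239 / 0.7599 = 0.558

0.558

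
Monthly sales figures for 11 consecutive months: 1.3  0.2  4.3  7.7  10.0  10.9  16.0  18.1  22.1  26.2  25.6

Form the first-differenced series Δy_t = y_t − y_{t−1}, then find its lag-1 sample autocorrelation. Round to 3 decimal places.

-0.301

First differences Δy: -1.1, 4.1, 3.4, 2.3, 0.9, 5.1, 2.1, 4.0, 4.1, -0.6
Mean of differences = 2.4300
Numerator Σ(Δy_t−Δȳ)(Δy_{t+1}−Δȳ) = -12.1249
Denominator Σ(Δy_t−Δȳ)² = 40.2210
r_1(Δy) = -12.1249 / 40.2210 = -0.301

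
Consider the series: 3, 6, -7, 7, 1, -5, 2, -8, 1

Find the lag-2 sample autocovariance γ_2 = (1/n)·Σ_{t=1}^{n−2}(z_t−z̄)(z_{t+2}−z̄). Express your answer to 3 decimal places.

2.556

Mean z̄ = (3 + 6 − 7 + 7 + 1 − 5 + 2 − 8 + 1)/9 = 0.0000
Σ_{t=1}^{7}(z_t−z̄)(z_{t+2}−z̄) = 23.0000
γ_2 = 23.0000 / 9 = 2.556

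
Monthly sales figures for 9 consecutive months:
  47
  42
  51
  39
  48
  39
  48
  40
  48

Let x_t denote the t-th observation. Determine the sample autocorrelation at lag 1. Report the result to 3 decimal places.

-0.853

Mean x̄ = (47 + 42 + 51 + 39 + 48 + 39 + 48 + 40 + 48)/9 = 44.6667
Numerator Σ_{t=1}^{8}(x_t−x̄)(x_{t+1}−x̄) = -146.7778
Denominator Σ(x_t−x̄)² = 172.0000
r_1 = -146.7778 / 172.0000 = -0.853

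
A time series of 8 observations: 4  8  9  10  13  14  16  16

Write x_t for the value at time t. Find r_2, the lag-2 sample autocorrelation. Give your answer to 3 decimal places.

Mean x̄ = (4 + 8 + 9 + 10 + 13 + 14 + 16 + 16)/8 = 11.2500
Deviations from mean: -7.2500, -3.2500, -2.2500, -1.2500, 1.7500, 2.7500, 4.7500, 4.7500
Σ(x_t−x̄)(x_{t+2}−x̄) = (16.3125) + (4.0625) + (-3.9375) + (-3.4375) + (8.3125) + (13.0625) = 34.3750
Denominator Σ(x_t−x̄)² = 125.5000
r_2 = 34.3750 / 125.5000 = 0.274

0.274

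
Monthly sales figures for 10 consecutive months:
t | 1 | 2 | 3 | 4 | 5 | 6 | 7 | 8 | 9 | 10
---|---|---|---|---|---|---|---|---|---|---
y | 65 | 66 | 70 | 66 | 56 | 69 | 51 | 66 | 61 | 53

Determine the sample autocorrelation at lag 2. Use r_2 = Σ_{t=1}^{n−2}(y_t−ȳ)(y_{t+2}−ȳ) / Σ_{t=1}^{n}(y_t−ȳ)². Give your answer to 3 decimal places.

0.213

Mean ȳ = (65 + 66 + 70 + 66 + 56 + 69 + 51 + 66 + 61 + 53)/10 = 62.3000
Numerator Σ_{t=1}^{8}(y_t−ȳ)(y_{t+2}−ȳ) = 87.0200
Denominator Σ(y_t−ȳ)² = 408.1000
r_2 = 87.0200 / 408.1000 = 0.213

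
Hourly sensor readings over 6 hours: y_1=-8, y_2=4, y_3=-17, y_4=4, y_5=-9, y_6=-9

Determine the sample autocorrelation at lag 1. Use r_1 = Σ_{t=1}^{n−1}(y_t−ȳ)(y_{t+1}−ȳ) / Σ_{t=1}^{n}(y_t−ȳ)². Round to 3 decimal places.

Mean ȳ = (-8 + 4 − 17 + 4 − 9 − 9)/6 = -5.8333
Deviations from mean: -2.1667, 9.8333, -11.1667, 9.8333, -3.1667, -3.1667
Σ(y_t−ȳ)(y_{t+1}−ȳ) = (-21.3056) + (-109.8056) + (-109.8056) + (-31.1389) + (10.0278) = -262.0278
Denominator Σ(y_t−ȳ)² = 342.8333
r_1 = -262.0278 / 342.8333 = -0.764

-0.764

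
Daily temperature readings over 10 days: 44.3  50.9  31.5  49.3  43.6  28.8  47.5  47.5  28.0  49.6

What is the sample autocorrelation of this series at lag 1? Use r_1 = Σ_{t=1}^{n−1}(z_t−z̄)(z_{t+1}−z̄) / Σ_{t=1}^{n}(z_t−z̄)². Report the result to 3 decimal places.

-0.520

Mean z̄ = (44.3 + 50.9 + 31.5 + 49.3 + 43.6 + 28.8 + 47.5 + 47.5 + 28.0 + 49.6)/10 = 42.1000
Numerator Σ_{t=1}^{9}(z_t−z̄)(z_{t+1}−z̄) = -383.9400
Denominator Σ(z_t−z̄)² = 739.0000
r_1 = -383.9400 / 739.0000 = -0.520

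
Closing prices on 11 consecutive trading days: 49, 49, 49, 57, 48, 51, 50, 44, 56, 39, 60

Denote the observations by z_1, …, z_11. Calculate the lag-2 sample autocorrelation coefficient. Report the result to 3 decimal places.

0.349

Mean z̄ = (49 + 49 + 49 + 57 + 48 + 51 + 50 + 44 + 56 + 39 + 60)/11 = 50.1818
Numerator Σ_{t=1}^{9}(z_t−z̄)(z_{t+2}−z̄) = 122.0248
Denominator Σ(z_t−z̄)² = 349.6364
r_2 = 122.0248 / 349.6364 = 0.349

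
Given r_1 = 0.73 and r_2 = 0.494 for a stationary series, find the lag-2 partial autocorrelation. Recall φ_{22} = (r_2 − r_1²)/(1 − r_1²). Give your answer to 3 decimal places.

-0.083

φ_{22} = (r_2 − r_1²) / (1 − r_1²)
r_1² = (0.73)² = 0.5329
Numerator = 0.494 − 0.5329 = -0.0389; denominator = 1 − 0.5329 = 0.4671
φ_{22} = -0.0389 / 0.4671 = -0.083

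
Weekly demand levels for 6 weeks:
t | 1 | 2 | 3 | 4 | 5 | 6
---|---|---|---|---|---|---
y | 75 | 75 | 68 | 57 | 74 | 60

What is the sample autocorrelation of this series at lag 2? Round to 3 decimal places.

Mean ȳ = (75 + 75 + 68 + 57 + 74 + 60)/6 = 68.1667
Numerator Σ_{t=1}^{4}(y_t−ȳ)(y_{t+2}−ȳ) = 12.7778
Denominator Σ(y_t−ȳ)² = 318.8333
r_2 = 12.7778 / 318.8333 = 0.040

0.040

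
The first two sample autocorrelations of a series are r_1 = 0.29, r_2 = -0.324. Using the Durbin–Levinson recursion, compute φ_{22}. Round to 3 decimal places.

φ_{22} = (r_2 − r_1²) / (1 − r_1²)
r_1² = (0.29)² = 0.0841
Numerator = -0.324 − 0.0841 = -0.4081; denominator = 1 − 0.0841 = 0.9159
φ_{22} = -0.4081 / 0.9159 = -0.446

-0.446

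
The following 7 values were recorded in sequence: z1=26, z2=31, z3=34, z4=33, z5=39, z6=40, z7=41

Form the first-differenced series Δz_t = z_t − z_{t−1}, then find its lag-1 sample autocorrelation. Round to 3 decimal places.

First differences Δz: 5, 3, -1, 6, 1, 1
Mean of differences = 2.5000
Numerator Σ(Δz_t−Δz̄)(Δz_{t+1}−Δz̄) = -15.7500
Denominator Σ(Δz_t−Δz̄)² = 35.5000
r_1(Δz) = -15.7500 / 35.5000 = -0.444

-0.444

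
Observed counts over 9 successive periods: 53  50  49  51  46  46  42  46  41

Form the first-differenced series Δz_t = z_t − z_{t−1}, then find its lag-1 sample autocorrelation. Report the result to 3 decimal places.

First differences Δz: -3, -1, 2, -5, 0, -4, 4, -5
Mean of differences = -1.5000
Numerator Σ(Δz_t−Δz̄)(Δz_{t+1}−Δz̄) = -53.2500
Denominator Σ(Δz_t−Δz̄)² = 78.0000
r_1(Δz) = -53.2500 / 78.0000 = -0.683

-0.683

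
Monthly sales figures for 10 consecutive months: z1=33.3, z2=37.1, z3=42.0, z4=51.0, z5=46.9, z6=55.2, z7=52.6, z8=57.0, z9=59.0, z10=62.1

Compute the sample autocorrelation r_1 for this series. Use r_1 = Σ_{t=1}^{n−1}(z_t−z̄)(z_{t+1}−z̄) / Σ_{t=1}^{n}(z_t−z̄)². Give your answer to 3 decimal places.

Mean z̄ = (33.3 + 37.1 + 42.0 + 51.0 + 46.9 + 55.2 + 52.6 + 57.0 + 59.0 + 62.1)/10 = 49.6200
Numerator Σ_{t=1}^{9}(z_t−z̄)(z_{t+1}−z̄) = 495.1896
Denominator Σ(z_t−z̄)² = 828.6760
r_1 = 495.1896 / 828.6760 = 0.598

0.598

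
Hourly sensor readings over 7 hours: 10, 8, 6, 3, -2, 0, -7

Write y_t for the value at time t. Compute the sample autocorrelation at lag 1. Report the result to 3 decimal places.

Mean ȳ = (10 + 8 + 6 + 3 − 2 + 0 − 7)/7 = 2.5714
Σ(y_t−ȳ)(y_{t+1}−ȳ) = (40.3265) + (18.6122) + (1.4694) + (-1.9592) + (11.7551) + (24.6122) = 94.8163
Denominator Σ(y_t−ȳ)² = 215.7143
r_1 = 94.8163 / 215.7143 = 0.440

0.440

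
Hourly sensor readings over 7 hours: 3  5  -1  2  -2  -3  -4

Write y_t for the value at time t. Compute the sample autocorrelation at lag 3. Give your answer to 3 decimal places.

-0.132

Mean ȳ = (3 + 5 − 1 + 2 − 2 − 3 − 4)/7 = 0.0000
Numerator Σ_{t=1}^{4}(y_t−ȳ)(y_{t+3}−ȳ) = -9.0000
Denominator Σ(y_t−ȳ)² = 68.0000
r_3 = -9.0000 / 68.0000 = -0.132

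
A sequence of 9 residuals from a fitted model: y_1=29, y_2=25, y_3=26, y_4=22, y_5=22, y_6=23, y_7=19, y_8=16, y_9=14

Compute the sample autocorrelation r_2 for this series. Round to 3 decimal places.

0.252

Mean ȳ = (29 + 25 + 26 + 22 + 22 + 23 + 19 + 16 + 14)/9 = 21.7778
Numerator Σ_{t=1}^{7}(y_t−ȳ)(y_{t+2}−ȳ) = 46.3457
Denominator Σ(y_t−ȳ)² = 183.5556
r_2 = 46.3457 / 183.5556 = 0.252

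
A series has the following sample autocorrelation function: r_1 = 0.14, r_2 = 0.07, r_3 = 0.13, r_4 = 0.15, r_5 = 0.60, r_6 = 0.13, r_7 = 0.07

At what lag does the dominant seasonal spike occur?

The largest autocorrelation is r_5 = 0.60; the remaining lags stay at or below 0.15.
The dominant spike at lag 5 indicates a seasonal period of 5.

5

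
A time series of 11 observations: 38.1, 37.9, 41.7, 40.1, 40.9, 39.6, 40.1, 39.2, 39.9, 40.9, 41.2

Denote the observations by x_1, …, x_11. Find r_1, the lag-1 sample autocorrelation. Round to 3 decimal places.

Mean x̄ = (38.1 + 37.9 + 41.7 + 40.1 + 40.9 + 39.6 + 40.1 + 39.2 + 39.9 + 40.9 + 41.2)/11 = 39.9636
Numerator Σ_{t=1}^{10}(x_t−x̄)(x_{t+1}−x̄) = 1.2796
Denominator Σ(x_t−x̄)² = 14.7855
r_1 = 1.2796 / 14.7855 = 0.087

0.087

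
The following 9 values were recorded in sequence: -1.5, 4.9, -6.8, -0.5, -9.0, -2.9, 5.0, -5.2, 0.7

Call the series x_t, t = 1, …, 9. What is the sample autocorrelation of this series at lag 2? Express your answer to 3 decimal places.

0.075

Mean x̄ = (-1.5 + 4.9 − 6.8 − 0.5 − 9.0 − 2.9 + 5.0 − 5.2 + 0.7)/9 = -1.7000
Numerator Σ_{t=1}^{7}(x_t−x̄)(x_{t+2}−x̄) = 14.0600
Denominator Σ(x_t−x̄)² = 188.6800
r_2 = 14.0600 / 188.6800 = 0.075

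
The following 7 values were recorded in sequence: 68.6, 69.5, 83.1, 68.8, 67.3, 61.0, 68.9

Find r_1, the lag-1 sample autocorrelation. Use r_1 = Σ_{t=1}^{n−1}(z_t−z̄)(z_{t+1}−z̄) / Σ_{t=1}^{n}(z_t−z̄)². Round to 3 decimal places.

0.059

Mean z̄ = (68.6 + 69.5 + 83.1 + 68.8 + 67.3 + 61.0 + 68.9)/7 = 69.6000
Deviations from mean: -1.0000, -0.1000, 13.5000, -0.8000, -2.3000, -8.6000, -0.7000
Σ(z_t−z̄)(z_{t+1}−z̄) = (0.1000) + (-1.3500) + (-10.8000) + (1.8400) + (19.7800) + (6.0200) = 15.5900
Denominator Σ(z_t−z̄)² = 263.6400
r_1 = 15.5900 / 263.6400 = 0.059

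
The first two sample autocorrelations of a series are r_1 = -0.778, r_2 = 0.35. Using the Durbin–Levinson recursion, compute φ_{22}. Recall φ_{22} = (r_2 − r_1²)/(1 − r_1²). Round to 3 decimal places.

φ_{22} = (r_2 − r_1²) / (1 − r_1²)
r_1² = (-0.778)² = 0.605284
Numerator = 0.35 − 0.6053 = -0.2553; denominator = 1 − 0.6053 = 0.3947
φ_{22} = -0.2553 / 0.3947 = -0.647

-0.647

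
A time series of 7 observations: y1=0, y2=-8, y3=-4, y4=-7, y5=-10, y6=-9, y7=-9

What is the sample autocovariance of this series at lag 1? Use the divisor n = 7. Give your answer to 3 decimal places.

Mean ȳ = (0 − 8 − 4 − 7 − 10 − 9 − 9)/7 = -6.7143
Deviations: 6.7143, -1.2857, 2.7143, -0.2857, -3.2857, -2.2857, -2.2857
Σ_{t=1}^{6}(y_t−ȳ)(y_{t+1}−ȳ) = 0.7755
γ_1 = 0.7755 / 7 = 0.111

0.111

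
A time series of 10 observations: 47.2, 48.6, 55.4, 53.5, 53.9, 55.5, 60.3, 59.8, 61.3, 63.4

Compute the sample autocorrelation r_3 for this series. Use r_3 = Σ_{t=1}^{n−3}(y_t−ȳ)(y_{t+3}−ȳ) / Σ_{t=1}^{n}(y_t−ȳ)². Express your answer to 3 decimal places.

Mean ȳ = (47.2 + 48.6 + 55.4 + 53.5 + 53.9 + 55.5 + 60.3 + 59.8 + 61.3 + 63.4)/10 = 55.8900
Σ(y_t−ȳ)(y_{t+3}−ȳ) = (20.7691) + (14.5071) + (0.1911) + (-10.5399) + (-7.7809) + (-2.1099) + (33.1191) = 48.1557
Denominator Σ(y_t−ȳ)² = 259.1290
r_3 = 48.1557 / 259.1290 = 0.186

0.186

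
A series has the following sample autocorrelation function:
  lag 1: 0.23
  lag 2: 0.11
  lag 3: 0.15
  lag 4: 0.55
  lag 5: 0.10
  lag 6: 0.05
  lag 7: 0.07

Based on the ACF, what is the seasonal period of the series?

The largest autocorrelation is r_4 = 0.55; the remaining lags stay at or below 0.23. The elevated value at lag 1 (0.23), dropping to 0.11 at lag 2, reflects decaying short-term dependence rather than seasonality.
The dominant spike at lag 4 indicates a seasonal period of 4.

4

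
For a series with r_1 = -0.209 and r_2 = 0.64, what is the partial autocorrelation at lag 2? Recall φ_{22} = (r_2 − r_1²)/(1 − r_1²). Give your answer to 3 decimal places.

0.624

φ_{22} = (r_2 − r_1²) / (1 − r_1²)
r_1² = (-0.209)² = 0.043681
Numerator = 0.64 − 0.0437 = 0.5963; denominator = 1 − 0.0437 = 0.9563
φ_{22} = 0.5963 / 0.9563 = 0.624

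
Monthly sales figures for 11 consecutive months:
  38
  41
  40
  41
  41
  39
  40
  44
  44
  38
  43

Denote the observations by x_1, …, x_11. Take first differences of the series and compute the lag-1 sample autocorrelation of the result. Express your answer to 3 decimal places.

-0.340

First differences Δx: 3, -1, 1, 0, -2, 1, 4, 0, -6, 5
Mean of differences = 0.5000
Numerator Σ(Δx_t−Δx̄)(Δx_{t+1}−Δx̄) = -30.7500
Denominator Σ(Δx_t−Δx̄)² = 90.5000
r_1(Δx) = -30.7500 / 90.5000 = -0.340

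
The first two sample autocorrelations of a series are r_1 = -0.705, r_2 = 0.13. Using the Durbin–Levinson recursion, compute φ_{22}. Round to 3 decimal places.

-0.730

φ_{22} = (r_2 − r_1²) / (1 − r_1²)
r_1² = (-0.705)² = 0.497025
Numerator = 0.13 − 0.4970 = -0.3670; denominator = 1 − 0.4970 = 0.5030
φ_{22} = -0.3670 / 0.5030 = -0.730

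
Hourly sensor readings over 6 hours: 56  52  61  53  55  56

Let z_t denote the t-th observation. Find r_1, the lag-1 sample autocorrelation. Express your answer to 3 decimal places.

Mean z̄ = (56 + 52 + 61 + 53 + 55 + 56)/6 = 55.5000
Deviations from mean: 0.5000, -3.5000, 5.5000, -2.5000, -0.5000, 0.5000
Numerator Σ_{t=1}^{5}(z_t−z̄)(z_{t+1}−z̄) = -33.7500
Denominator Σ(z_t−z̄)² = 49.5000
r_1 = -33.7500 / 49.5000 = -0.682

-0.682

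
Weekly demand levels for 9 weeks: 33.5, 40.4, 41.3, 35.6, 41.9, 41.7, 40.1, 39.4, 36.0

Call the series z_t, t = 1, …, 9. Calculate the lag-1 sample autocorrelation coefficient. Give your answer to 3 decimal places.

-0.150

Mean z̄ = (33.5 + 40.4 + 41.3 + 35.6 + 41.9 + 41.7 + 40.1 + 39.4 + 36.0)/9 = 38.8778
Numerator Σ_{t=1}^{8}(z_t−z̄)(z_{t+1}−z̄) = -11.2305
Denominator Σ(z_t−z̄)² = 74.9956
r_1 = -11.2305 / 74.9956 = -0.150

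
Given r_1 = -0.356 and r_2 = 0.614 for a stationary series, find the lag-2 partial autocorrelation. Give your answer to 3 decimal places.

0.558

φ_{22} = (r_2 − r_1²) / (1 − r_1²)
r_1² = (-0.356)² = 0.126736
Numerator = 0.614 − 0.1267 = 0.4873; denominator = 1 − 0.1267 = 0.8733
φ_{22} = 0.4873 / 0.8733 = 0.558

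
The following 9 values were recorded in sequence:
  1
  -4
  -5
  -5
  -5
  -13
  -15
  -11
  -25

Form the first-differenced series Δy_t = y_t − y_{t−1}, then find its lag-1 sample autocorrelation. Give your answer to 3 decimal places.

-0.345

First differences Δy: -5, -1, 0, 0, -8, -2, 4, -14
Mean of differences = -3.2500
Numerator Σ(Δy_t−Δȳ)(Δy_{t+1}−Δȳ) = -76.3125
Denominator Σ(Δy_t−Δȳ)² = 221.5000
r_1(Δy) = -76.3125 / 221.5000 = -0.345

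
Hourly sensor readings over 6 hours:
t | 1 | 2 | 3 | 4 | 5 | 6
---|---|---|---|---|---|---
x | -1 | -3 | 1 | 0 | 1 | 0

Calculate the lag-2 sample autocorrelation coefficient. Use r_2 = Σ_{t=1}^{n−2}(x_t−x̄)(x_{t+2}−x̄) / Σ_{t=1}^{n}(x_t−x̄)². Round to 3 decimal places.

0.010

Mean x̄ = (-1 − 3 + 1 + 0 + 1 + 0)/6 = -0.3333
Σ(x_t−x̄)(x_{t+2}−x̄) = (-0.8889) + (-0.8889) + (1.7778) + (0.1111) = 0.1111
Denominator Σ(x_t−x̄)² = 11.3333
r_2 = 0.1111 / 11.3333 = 0.010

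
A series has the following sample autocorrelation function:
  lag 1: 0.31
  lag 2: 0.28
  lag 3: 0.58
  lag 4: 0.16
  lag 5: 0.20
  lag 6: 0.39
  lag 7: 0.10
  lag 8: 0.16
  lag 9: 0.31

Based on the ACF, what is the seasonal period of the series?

The largest autocorrelation is r_3 = 0.58, with a weaker echo at lag 6 (0.39); the remaining lags stay at or below 0.31. The elevated value at lag 1 (0.31), dropping to 0.28 at lag 2, reflects decaying short-term dependence rather than seasonality.
The dominant spike at lag 3 indicates a seasonal period of 3.

3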